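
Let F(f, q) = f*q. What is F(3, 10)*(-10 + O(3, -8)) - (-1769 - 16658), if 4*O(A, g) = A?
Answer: 36299/2 ≈ 18150.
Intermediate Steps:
O(A, g) = A/4
F(3, 10)*(-10 + O(3, -8)) - (-1769 - 16658) = (3*10)*(-10 + (1/4)*3) - (-1769 - 16658) = 30*(-10 + 3/4) - 1*(-18427) = 30*(-37/4) + 18427 = -555/2 + 18427 = 36299/2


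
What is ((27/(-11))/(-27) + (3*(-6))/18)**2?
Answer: 100/121 ≈ 0.82645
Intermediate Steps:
((27/(-11))/(-27) + (3*(-6))/18)**2 = ((27*(-1/11))*(-1/27) - 18*1/18)**2 = (-27/11*(-1/27) - 1)**2 = (1/11 - 1)**2 = (-10/11)**2 = 100/121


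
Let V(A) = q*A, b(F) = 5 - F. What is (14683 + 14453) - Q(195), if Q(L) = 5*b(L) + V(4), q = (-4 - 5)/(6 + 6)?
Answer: 30089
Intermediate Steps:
q = -¾ (q = -9/12 = -9*1/12 = -¾ ≈ -0.75000)
V(A) = -3*A/4
Q(L) = 22 - 5*L (Q(L) = 5*(5 - L) - ¾*4 = (25 - 5*L) - 3 = 22 - 5*L)
(14683 + 14453) - Q(195) = (14683 + 14453) - (22 - 5*195) = 29136 - (22 - 975) = 29136 - 1*(-953) = 29136 + 953 = 30089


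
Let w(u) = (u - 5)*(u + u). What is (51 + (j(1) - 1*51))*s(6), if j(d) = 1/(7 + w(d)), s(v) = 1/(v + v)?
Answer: -1/12 ≈ -0.083333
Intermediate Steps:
s(v) = 1/(2*v)
w(u) = 2*u*(-5 + u) (w(u) = (-5 + u)*(2*u) = 2*u*(-5 + u))
j(d) = 1/(7 + 2*d*(-5 + d))
(51 + (j(1) - 1*51))*s(6) = (51 + (1/(7 + 2*1*(-5 + 1)) - 1*51))*((1/2)/6) = (51 + (1/(7 + 2*1*(-4)) - 51))*((1/2)*(1/6)) = (51 + (1/(7 - 8) - 51))*(1/12) = (51 + (1/(-1) - 51))*(1/12) = (51 + (-1 - 51))*(1/12) = (51 - 52)*(1/12) = -1*1/12 = -1/12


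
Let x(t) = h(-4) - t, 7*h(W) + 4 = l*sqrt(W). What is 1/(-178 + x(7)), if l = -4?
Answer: -9093/1687465 + 56*I/1687465 ≈ -0.0053886 + 3.3186e-5*I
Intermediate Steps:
h(W) = -4/7 - 4*sqrt(W)/7 (h(W) = -4/7 + (-4*sqrt(W))/7 = -4/7 - 4*sqrt(W)/7)
x(t) = -4/7 - t - 8*I/7 (x(t) = (-4/7 - 8*I/7) - t = -4/7 - t - 8*I/7)
1/(-178 + x(7)) = 1/(-178 + (-4/7 - 1*7 - 8*I/7)) = 1/(-178 + (-4/7 - 7 - 8*I/7)) = 1/(-178 + (-53/7 - 8*I/7)) = 1/(-1299/7 - 8*I/7) = 49*(-1299/7 + 8*I/7)/1687465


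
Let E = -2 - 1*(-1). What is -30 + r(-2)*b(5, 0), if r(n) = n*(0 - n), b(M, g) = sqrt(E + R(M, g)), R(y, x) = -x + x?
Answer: -30 - 4*I ≈ -30.0 - 4.0*I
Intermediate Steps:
R(y, x) = 0
E = -1 (E = -2 + 1 = -1)
b(M, g) = I (b(M, g) = sqrt(-1 + 0) = sqrt(-1) = I)
r(n) = -n**2 (r(n) = n*(-n) = -n**2)
-30 + r(-2)*b(5, 0) = -30 + (-1*(-2)**2)*I = -30 + (-1*4)*I = -30 - 4*I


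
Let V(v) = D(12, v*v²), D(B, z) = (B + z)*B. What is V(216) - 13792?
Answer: 120918704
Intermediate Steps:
D(B, z) = B*(B + z)
V(v) = 144 + 12*v³ (V(v) = 12*(12 + v*v²) = 12*(12 + v³) = 144 + 12*v³)
V(216) - 13792 = (144 + 12*216³) - 13792 = (144 + 12*10077696) - 13792 = (144 + 120932352) - 13792 = 120932496 - 13792 = 120918704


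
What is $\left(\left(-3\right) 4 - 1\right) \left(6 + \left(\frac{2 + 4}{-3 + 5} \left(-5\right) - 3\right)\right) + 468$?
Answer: $624$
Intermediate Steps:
$\left(\left(-3\right) 4 - 1\right) \left(6 + \left(\frac{2 + 4}{-3 + 5} \left(-5\right) - 3\right)\right) + 468 = \left(-12 - 1\right) \left(6 + \left(\frac{6}{2} \left(-5\right) - 3\right)\right) + 468 = - 13 \left(6 + \left(6 \cdot \frac{1}{2} \left(-5\right) - 3\right)\right) + 468 = - 13 \left(6 + \left(3 \left(-5\right) - 3\right)\right) + 468 = - 13 \left(6 - 18\right) + 468 = \left(-13\right) \left(-12\right) + 468 = 156 + 468 = 624$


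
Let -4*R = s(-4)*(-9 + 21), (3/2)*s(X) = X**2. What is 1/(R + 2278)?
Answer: 1/2246 ≈ 0.00044524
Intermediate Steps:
s(X) = 2*X**2/3
R = -32 (R = -(2/3)*(-4)**2*(-9 + 21)/4 = -(2/3)*16*12/4 = -8*12/3 = -1/4*128 = -32)
1/(R + 2278) = 1/(-32 + 2278) = 1/2246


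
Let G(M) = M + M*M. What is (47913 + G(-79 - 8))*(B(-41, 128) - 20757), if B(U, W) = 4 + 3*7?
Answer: -1148449140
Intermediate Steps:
B(U, W) = 25 (B(U, W) = 4 + 21 = 25)
G(M) = M + M²
(47913 + G(-79 - 8))*(B(-41, 128) - 20757) = (47913 + (-79 - 8)*(1 + (-79 - 8)))*(25 - 20757) = (47913 - 87*(1 - 87))*(-20732) = (47913 - 87*(-86))*(-20732) = (47913 + 7482)*(-20732) = 55395*(-20732) = -1148449140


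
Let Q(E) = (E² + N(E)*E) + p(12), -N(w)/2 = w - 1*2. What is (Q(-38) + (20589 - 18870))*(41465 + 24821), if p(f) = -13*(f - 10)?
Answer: 6429742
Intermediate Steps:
p(f) = 130 - 13*f (p(f) = -13*(-10 + f) = 130 - 13*f)
N(w) = 4 - 2*w (N(w) = -2*(w - 1*2) = -2*(w - 2) = -2*(-2 + w) = 4 - 2*w)
Q(E) = -26 + E² + E*(4 - 2*E) (Q(E) = (E² + (4 - 2*E)*E) + (130 - 13*12) = (E² + E*(4 - 2*E)) + (130 - 156) = (E² + E*(4 - 2*E)) - 26 = -26 + E² + E*(4 - 2*E))
(Q(-38) + (20589 - 18870))*(41465 + 24821) = ((-26 - 1*(-38)² + 4*(-38)) + (20589 - 18870))*(41465 + 24821) = ((-26 - 1*1444 - 152) + 1719)*66286 = ((-26 - 1444 - 152) + 1719)*66286 = (-1622 + 1719)*66286 = 97*66286 = 6429742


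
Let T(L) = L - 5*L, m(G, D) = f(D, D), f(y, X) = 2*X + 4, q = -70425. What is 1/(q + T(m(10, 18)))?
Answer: -1/70585 ≈ -1.4167e-5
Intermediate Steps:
f(y, X) = 4 + 2*X
m(G, D) = 4 + 2*D
T(L) = -4*L
1/(q + T(m(10, 18))) = 1/(-70425 - 4*(4 + 2*18)) = 1/(-70425 - 4*(4 + 36)) = 1/(-70425 - 4*40) = 1/(-70425 - 160) = 1/(-70585) = -1/70585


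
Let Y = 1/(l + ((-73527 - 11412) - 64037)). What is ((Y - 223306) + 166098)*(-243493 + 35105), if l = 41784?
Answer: 319471303997889/26798 ≈ 1.1921e+10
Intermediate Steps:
Y = -1/107192 (Y = 1/(41784 + ((-73527 - 11412) - 64037)) = 1/(41784 + (-84939 - 64037)) = 1/(41784 - 148976) = 1/(-107192) = -1/107192 ≈ -9.3291e-6)
((Y - 223306) + 166098)*(-243493 + 35105) = ((-1/107192 - 223306) + 166098)*(-243493 + 35105) = (-23936616753/107192 + 166098)*(-208388) = -6132239937/107192*(-208388) = 319471303997889/26798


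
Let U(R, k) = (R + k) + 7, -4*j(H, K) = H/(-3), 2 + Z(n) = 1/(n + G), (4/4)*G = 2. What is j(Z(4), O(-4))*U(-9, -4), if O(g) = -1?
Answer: 11/12 ≈ 0.91667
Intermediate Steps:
G = 2
Z(n) = -2 + 1/(2 + n) (Z(n) = -2 + 1/(n + 2) = -2 + 1/(2 + n))
j(H, K) = H/12 (j(H, K) = -H/(4*(-3)) = -H*(-1)/(4*3) = -(-1)*H/12 = H/12)
U(R, k) = 7 + R + k
j(Z(4), O(-4))*U(-9, -4) = (((-3 - 2*4)/(2 + 4))/12)*(7 - 9 - 4) = (((-3 - 8)/6)/12)*(-6) = (((⅙)*(-11))/12)*(-6) = ((1/12)*(-11/6))*(-6) = -11/72*(-6) = 11/12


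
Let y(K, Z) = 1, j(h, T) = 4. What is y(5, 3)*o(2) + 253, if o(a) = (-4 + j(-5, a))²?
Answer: 253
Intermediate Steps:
o(a) = 0 (o(a) = (-4 + 4)² = 0² = 0)
y(5, 3)*o(2) + 253 = 1*0 + 253 = 0 + 253 = 253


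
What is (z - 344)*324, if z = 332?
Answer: -3888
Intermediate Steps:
(z - 344)*324 = (332 - 344)*324 = -12*324 = -3888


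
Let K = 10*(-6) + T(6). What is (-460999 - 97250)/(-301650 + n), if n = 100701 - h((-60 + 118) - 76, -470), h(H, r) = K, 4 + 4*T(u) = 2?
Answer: 1116498/401777 ≈ 2.7789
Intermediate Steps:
T(u) = -½ (T(u) = -1 + (¼)*2 = -1 + ½ = -½)
K = -121/2 (K = 10*(-6) - ½ = -60 - ½ = -121/2 ≈ -60.500)
h(H, r) = -121/2
n = 201523/2 (n = 100701 - 1*(-121/2) = 100701 + 121/2 = 201523/2 ≈ 1.0076e+5)
(-460999 - 97250)/(-301650 + n) = (-460999 - 97250)/(-301650 + 201523/2) = -558249/(-401777/2) = -558249*(-2/401777) = 1116498/401777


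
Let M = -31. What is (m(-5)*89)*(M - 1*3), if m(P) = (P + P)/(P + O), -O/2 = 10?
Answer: -6052/5 ≈ -1210.4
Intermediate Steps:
O = -20 (O = -2*10 = -20)
m(P) = 2*P/(-20 + P) (m(P) = (P + P)/(P - 20) = (2*P)/(-20 + P) = 2*P/(-20 + P))
(m(-5)*89)*(M - 1*3) = ((2*(-5)/(-20 - 5))*89)*(-31 - 1*3) = ((2*(-5)/(-25))*89)*(-31 - 3) = ((2*(-5)*(-1/25))*89)*(-34) = ((2/5)*89)*(-34) = (178/5)*(-34) = -6052/5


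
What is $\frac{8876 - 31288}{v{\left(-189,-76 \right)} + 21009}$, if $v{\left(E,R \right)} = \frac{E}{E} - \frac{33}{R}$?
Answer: $- \frac{1703312}{1596793} \approx -1.0667$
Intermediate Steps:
$v{\left(E,R \right)} = 1 - \frac{33}{R}$
$\frac{8876 - 31288}{v{\left(-189,-76 \right)} + 21009} = \frac{8876 - 31288}{\frac{-33 - 76}{-76} + 21009} = - \frac{22412}{\left(- \frac{1}{76}\right) \left(-109\right) + 21009} = - \frac{22412}{\frac{109}{76} + 21009} = - \frac{22412}{\frac{1596793}{76}} = \left(-22412\right) \frac{76}{1596793} = - \frac{1703312}{1596793}$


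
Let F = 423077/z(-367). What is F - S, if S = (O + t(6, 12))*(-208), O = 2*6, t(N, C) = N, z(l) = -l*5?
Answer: 7293317/1835 ≈ 3974.6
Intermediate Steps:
z(l) = -5*l
F = 423077/1835 (F = 423077/((-5*(-367))) = 423077/1835 ≈ 230.56)
O = 12
S = -3744 (S = (12 + 6)*(-208) = 18*(-208) = -3744)
F - S = 423077/1835 - 1*(-3744) = 423077/1835 + 3744 = 7293317/1835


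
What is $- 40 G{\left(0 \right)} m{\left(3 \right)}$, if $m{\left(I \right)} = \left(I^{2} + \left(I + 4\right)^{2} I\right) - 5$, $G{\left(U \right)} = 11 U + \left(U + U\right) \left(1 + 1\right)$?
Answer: $0$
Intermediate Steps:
$G{\left(U \right)} = 15 U$ ($G{\left(U \right)} = 11 U + 2 U 2 = 11 U + 4 U = 15 U$)
$m{\left(I \right)} = -5 + I^{2} + I \left(4 + I\right)^{2}$ ($m{\left(I \right)} = \left(I^{2} + \left(4 + I\right)^{2} I\right) - 5 = \left(I^{2} + I \left(4 + I\right)^{2}\right) - 5 = -5 + I^{2} + I \left(4 + I\right)^{2}$)
$- 40 G{\left(0 \right)} m{\left(3 \right)} = - 40 \cdot 15 \cdot 0 \left(-5 + 3^{2} + 3 \left(4 + 3\right)^{2}\right) = \left(-40\right) 0 \left(-5 + 9 + 3 \cdot 7^{2}\right) = 0 \left(-5 + 9 + 3 \cdot 49\right) = 0 \left(-5 + 9 + 147\right) = 0 \cdot 151 = 0$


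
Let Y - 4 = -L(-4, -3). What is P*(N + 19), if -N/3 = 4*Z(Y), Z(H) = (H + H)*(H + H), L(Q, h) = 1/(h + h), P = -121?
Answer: 295603/3 ≈ 98534.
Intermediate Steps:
L(Q, h) = 1/(2*h)
Y = 25/6 (Y = 4 - 1/(2*(-3)) = 4 - (-1)/(2*3) = 4 - 1*(-⅙) = 4 + ⅙ = 25/6 ≈ 4.1667)
Z(H) = 4*H² (Z(H) = (2*H)*(2*H) = 4*H²)
N = -2500/3 (N = -12*4*(25/6)² = -12*4*(625/36) = -12*625/9 = -3*2500/9 = -2500/3 ≈ -833.33)
P*(N + 19) = -121*(-2500/3 + 19) = -121*(-2443/3) = 295603/3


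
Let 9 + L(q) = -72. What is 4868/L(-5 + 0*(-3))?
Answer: -4868/81 ≈ -60.099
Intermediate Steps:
L(q) = -81 (L(q) = -9 - 72 = -81)
4868/L(-5 + 0*(-3)) = 4868/(-81) = 4868*(-1/81) = -4868/81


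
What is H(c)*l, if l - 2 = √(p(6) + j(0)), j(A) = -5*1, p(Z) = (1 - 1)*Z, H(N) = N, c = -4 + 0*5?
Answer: -8 - 4*I*√5 ≈ -8.0 - 8.9443*I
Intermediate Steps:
c = -4 (c = -4 + 0 = -4)
p(Z) = 0 (p(Z) = 0*Z = 0)
j(A) = -5
l = 2 + I*√5 (l = 2 + √(0 - 5) = 2 + √(-5) = 2 + I*√5 ≈ 2.0 + 2.2361*I)
H(c)*l = -4*(2 + I*√5) = -8 - 4*I*√5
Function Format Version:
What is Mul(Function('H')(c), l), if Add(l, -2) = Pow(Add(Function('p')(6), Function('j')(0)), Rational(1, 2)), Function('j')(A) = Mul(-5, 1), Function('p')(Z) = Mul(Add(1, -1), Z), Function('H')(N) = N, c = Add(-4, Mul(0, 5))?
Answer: Add(-8, Mul(-4, I, Pow(5, Rational(1, 2)))) ≈ Add(-8.0000, Mul(-8.9443, I))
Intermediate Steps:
c = -4 (c = Add(-4, 0) = -4)
Function('p')(Z) = 0 (Function('p')(Z) = Mul(0, Z) = 0)
Function('j')(A) = -5
l = Add(2, Mul(I, Pow(5, Rational(1, 2)))) (l = Add(2, Pow(Add(0, -5), Rational(1, 2))) = Add(2, Pow(-5, Rational(1, 2))) = Add(2, Mul(I, Pow(5, Rational(1, 2)))) ≈ Add(2.0000, Mul(2.2361, I)))
Mul(Function('H')(c), l) = Mul(-4, Add(2, Mul(I, Pow(5, Rational(1, 2))))) = Add(-8, Mul(-4, I, Pow(5, Rational(1, 2))))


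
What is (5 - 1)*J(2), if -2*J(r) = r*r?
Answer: -8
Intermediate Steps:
J(r) = -r²/2 (J(r) = -r*r/2 = -r²/2)
(5 - 1)*J(2) = (5 - 1)*(-½*2²) = 4*(-½*4) = 4*(-2) = -8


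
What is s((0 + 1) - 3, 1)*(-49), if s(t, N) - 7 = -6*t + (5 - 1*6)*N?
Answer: -882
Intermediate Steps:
s(t, N) = 7 - N - 6*t (s(t, N) = 7 + (-6*t + (5 - 1*6)*N) = 7 + (-6*t + (5 - 6)*N) = 7 + (-6*t - N) = 7 + (-N - 6*t) = 7 - N - 6*t)
s((0 + 1) - 3, 1)*(-49) = (7 - 1*1 - 6*((0 + 1) - 3))*(-49) = (7 - 1 - 6*(1 - 3))*(-49) = (7 - 1 - 6*(-2))*(-49) = (7 - 1 + 12)*(-49) = 18*(-49) = -882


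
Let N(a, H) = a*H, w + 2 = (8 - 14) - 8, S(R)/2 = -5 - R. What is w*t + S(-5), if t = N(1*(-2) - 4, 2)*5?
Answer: 960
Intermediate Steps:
S(R) = -10 - 2*R (S(R) = 2*(-5 - R) = -10 - 2*R)
w = -16 (w = -2 + ((8 - 14) - 8) = -2 + (-6 - 8) = -2 - 14 = -16)
N(a, H) = H*a
t = -60 (t = (2*(1*(-2) - 4))*5 = (2*(-2 - 4))*5 = (2*(-6))*5 = -12*5 = -60)
w*t + S(-5) = -16*(-60) + (-10 - 2*(-5)) = 960 + (-10 + 10) = 960 + 0 = 960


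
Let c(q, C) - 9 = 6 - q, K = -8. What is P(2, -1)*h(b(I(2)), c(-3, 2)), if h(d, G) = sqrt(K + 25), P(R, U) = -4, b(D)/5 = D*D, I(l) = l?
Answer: -4*sqrt(17) ≈ -16.492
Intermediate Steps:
b(D) = 5*D**2 (b(D) = 5*(D*D) = 5*D**2)
c(q, C) = 15 - q (c(q, C) = 9 + (6 - q) = 15 - q)
h(d, G) = sqrt(17) (h(d, G) = sqrt(-8 + 25) = sqrt(17))
P(2, -1)*h(b(I(2)), c(-3, 2)) = -4*sqrt(17)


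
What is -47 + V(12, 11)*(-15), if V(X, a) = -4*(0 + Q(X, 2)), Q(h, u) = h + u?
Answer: 793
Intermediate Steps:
V(X, a) = -8 - 4*X (V(X, a) = -4*(0 + (X + 2)) = -4*(0 + (2 + X)) = -4*(2 + X) = -8 - 4*X)
-47 + V(12, 11)*(-15) = -47 + (-8 - 4*12)*(-15) = -47 + (-8 - 48)*(-15) = -47 - 56*(-15) = -47 + 840 = 793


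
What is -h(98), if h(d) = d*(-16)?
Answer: 1568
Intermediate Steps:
h(d) = -16*d
-h(98) = -(-16)*98 = -1*(-1568) = 1568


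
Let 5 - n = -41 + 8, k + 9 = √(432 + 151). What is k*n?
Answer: -342 + 38*√583 ≈ 575.53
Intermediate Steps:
k = -9 + √583 (k = -9 + √(432 + 151) = -9 + √583 ≈ 15.145)
n = 38 (n = 5 - (-41 + 8) = 5 - 1*(-33) = 5 + 33 = 38)
k*n = (-9 + √583)*38 = -342 + 38*√583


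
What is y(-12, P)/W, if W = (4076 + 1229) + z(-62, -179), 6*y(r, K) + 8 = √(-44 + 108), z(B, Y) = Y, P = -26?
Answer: 0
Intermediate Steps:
y(r, K) = 0 (y(r, K) = -4/3 + √(-44 + 108)/6 = -4/3 + √64/6 = -4/3 + (⅙)*8 = -4/3 + 4/3 = 0)
W = 5126 (W = (4076 + 1229) - 179 = 5305 - 179 = 5126)
y(-12, P)/W = 0/5126 = 0*(1/5126) = 0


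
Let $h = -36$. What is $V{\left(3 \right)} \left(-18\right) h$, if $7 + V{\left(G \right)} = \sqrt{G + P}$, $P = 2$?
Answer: $-4536 + 648 \sqrt{5} \approx -3087.0$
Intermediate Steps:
$V{\left(G \right)} = -7 + \sqrt{2 + G}$ ($V{\left(G \right)} = -7 + \sqrt{G + 2} = -7 + \sqrt{2 + G}$)
$V{\left(3 \right)} \left(-18\right) h = \left(-7 + \sqrt{2 + 3}\right) \left(-18\right) \left(-36\right) = \left(-7 + \sqrt{5}\right) \left(-18\right) \left(-36\right) = \left(126 - 18 \sqrt{5}\right) \left(-36\right) = -4536 + 648 \sqrt{5}$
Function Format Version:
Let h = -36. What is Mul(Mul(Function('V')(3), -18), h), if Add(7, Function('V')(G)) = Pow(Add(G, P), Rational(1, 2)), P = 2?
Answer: Add(-4536, Mul(648, Pow(5, Rational(1, 2)))) ≈ -3087.0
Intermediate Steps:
Function('V')(G) = Add(-7, Pow(Add(2, G), Rational(1, 2))) (Function('V')(G) = Add(-7, Pow(Add(G, 2), Rational(1, 2))) = Add(-7, Pow(Add(2, G), Rational(1, 2))))
Mul(Mul(Function('V')(3), -18), h) = Mul(Mul(Add(-7, Pow(Add(2, 3), Rational(1, 2))), -18), -36) = Mul(Mul(Add(-7, Pow(5, Rational(1, 2))), -18), -36) = Mul(Add(126, Mul(-18, Pow(5, Rational(1, 2)))), -36) = Add(-4536, Mul(648, Pow(5, Rational(1, 2))))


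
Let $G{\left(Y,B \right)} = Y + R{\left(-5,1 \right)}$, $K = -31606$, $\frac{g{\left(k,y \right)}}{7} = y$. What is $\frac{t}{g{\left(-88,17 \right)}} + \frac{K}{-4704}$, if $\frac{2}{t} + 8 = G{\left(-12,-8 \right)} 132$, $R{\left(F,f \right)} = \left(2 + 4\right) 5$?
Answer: $\frac{19880195}{2958816} \approx 6.719$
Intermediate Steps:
$g{\left(k,y \right)} = 7 y$
$R{\left(F,f \right)} = 30$ ($R{\left(F,f \right)} = 6 \cdot 5 = 30$)
$G{\left(Y,B \right)} = 30 + Y$ ($G{\left(Y,B \right)} = Y + 30 = 30 + Y$)
$t = \frac{1}{1184}$ ($t = \frac{2}{-8 + \left(30 - 12\right) 132} = \frac{2}{-8 + 18 \cdot 132} = \frac{2}{-8 + 2376} = \frac{2}{2368} = 2 \cdot \frac{1}{2368} = \frac{1}{1184} \approx 0.00084459$)
$\frac{t}{g{\left(-88,17 \right)}} + \frac{K}{-4704} = \frac{1}{1184 \cdot 7 \cdot 17} - \frac{31606}{-4704} = \frac{1}{1184 \cdot 119} - - \frac{15803}{2352} = \frac{1}{1184} \cdot \frac{1}{119} + \frac{15803}{2352} = \frac{1}{140896} + \frac{15803}{2352} = \frac{19880195}{2958816}$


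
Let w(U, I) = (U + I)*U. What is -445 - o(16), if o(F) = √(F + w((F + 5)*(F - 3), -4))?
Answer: -445 - √73453 ≈ -716.02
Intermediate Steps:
w(U, I) = U*(I + U) (w(U, I) = (I + U)*U = U*(I + U))
o(F) = √(F + (-4 + (-3 + F)*(5 + F))*(-3 + F)*(5 + F)) (o(F) = √(F + ((F + 5)*(F - 3))*(-4 + (F + 5)*(F - 3))) = √(F + ((5 + F)*(-3 + F))*(-4 + (5 + F)*(-3 + F))) = √(F + ((-3 + F)*(5 + F))*(-4 + (-3 + F)*(5 + F))) = √(F + (-4 + (-3 + F)*(5 + F))*(-3 + F)*(5 + F)))
-445 - o(16) = -445 - √(16 + (-19 + 16² + 2*16)*(-15 + 16² + 2*16)) = -445 - √(16 + (-19 + 256 + 32)*(-15 + 256 + 32)) = -445 - √(16 + 269*273) = -445 - √(16 + 73437) = -445 - √73453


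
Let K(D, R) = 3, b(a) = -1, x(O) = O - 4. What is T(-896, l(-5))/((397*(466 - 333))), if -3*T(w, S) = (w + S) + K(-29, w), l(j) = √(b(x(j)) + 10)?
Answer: 890/158403 ≈ 0.0056186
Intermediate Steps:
x(O) = -4 + O
l(j) = 3 (l(j) = √(-1 + 10) = √9 = 3)
T(w, S) = -1 - S/3 - w/3 (T(w, S) = -((w + S) + 3)/3 = -((S + w) + 3)/3 = -(3 + S + w)/3 = -1 - S/3 - w/3)
T(-896, l(-5))/((397*(466 - 333))) = (-1 - ⅓*3 - ⅓*(-896))/((397*(466 - 333))) = (-1 - 1 + 896/3)/((397*133)) = (890/3)/52801 = (890/3)*(1/52801) = 890/158403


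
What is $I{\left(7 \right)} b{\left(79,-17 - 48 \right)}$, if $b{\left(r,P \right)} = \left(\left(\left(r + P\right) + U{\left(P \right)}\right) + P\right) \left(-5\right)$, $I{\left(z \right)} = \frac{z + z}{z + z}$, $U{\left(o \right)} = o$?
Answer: $580$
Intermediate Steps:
$I{\left(z \right)} = 1$ ($I{\left(z \right)} = \frac{2 z}{2 z} = 2 z \frac{1}{2 z} = 1$)
$b{\left(r,P \right)} = - 15 P - 5 r$ ($b{\left(r,P \right)} = \left(\left(\left(r + P\right) + P\right) + P\right) \left(-5\right) = \left(\left(\left(P + r\right) + P\right) + P\right) \left(-5\right) = \left(\left(r + 2 P\right) + P\right) \left(-5\right) = \left(r + 3 P\right) \left(-5\right) = - 15 P - 5 r$)
$I{\left(7 \right)} b{\left(79,-17 - 48 \right)} = 1 \left(- 15 \left(-17 - 48\right) - 395\right) = 1 \left(\left(-15\right) \left(-65\right) - 395\right) = 1 \left(975 - 395\right) = 1 \cdot 580 = 580$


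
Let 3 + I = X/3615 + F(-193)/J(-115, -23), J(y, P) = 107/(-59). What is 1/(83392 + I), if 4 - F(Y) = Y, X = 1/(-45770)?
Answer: 17704064850/1474401139049893 ≈ 1.2008e-5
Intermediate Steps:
J(y, P) = -107/59 (J(y, P) = 107*(-1/59) = -107/59)
X = -1/45770 ≈ -2.1848e-5
F(Y) = 4 - Y
I = -1976236921307/17704064850 (I = -3 + (-1/45770/3615 + (4 - 1*(-193))/(-107/59)) = -3 + (-1/45770*1/3615 + (4 + 193)*(-59/107)) = -3 + (-1/165458550 + 197*(-59/107)) = -3 + (-1/165458550 - 11623/107) = -3 - 1923124726757/17704064850 = -1976236921307/17704064850 ≈ -111.63)
1/(83392 + I) = 1/(83392 - 1976236921307/17704064850) = 1/(1474401139049893/17704064850) = 17704064850/1474401139049893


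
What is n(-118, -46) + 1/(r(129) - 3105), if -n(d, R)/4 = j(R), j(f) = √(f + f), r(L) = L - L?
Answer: -1/3105 - 8*I*√23 ≈ -0.00032206 - 38.367*I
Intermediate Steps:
r(L) = 0
j(f) = √2*√f (j(f) = √(2*f) = √2*√f)
n(d, R) = -4*√2*√R
n(-118, -46) + 1/(r(129) - 3105) = -4*√2*√(-46) + 1/(0 - 3105) = -4*√2*I*√46 + 1/(-3105) = -8*I*√23 - 1/3105 = -1/3105 - 8*I*√23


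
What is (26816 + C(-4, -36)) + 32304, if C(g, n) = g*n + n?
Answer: 59228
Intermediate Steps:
C(g, n) = n + g*n
(26816 + C(-4, -36)) + 32304 = (26816 - 36*(1 - 4)) + 32304 = (26816 - 36*(-3)) + 32304 = (26816 + 108) + 32304 = 26924 + 32304 = 59228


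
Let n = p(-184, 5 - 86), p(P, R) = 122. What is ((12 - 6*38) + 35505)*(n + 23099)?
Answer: 819445869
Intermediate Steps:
n = 122
((12 - 6*38) + 35505)*(n + 23099) = ((12 - 6*38) + 35505)*(122 + 23099) = ((12 - 228) + 35505)*23221 = (-216 + 35505)*23221 = 35289*23221 = 819445869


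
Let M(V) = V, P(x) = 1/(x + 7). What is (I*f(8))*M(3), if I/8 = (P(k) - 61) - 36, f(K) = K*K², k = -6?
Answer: -1179648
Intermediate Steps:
f(K) = K³
P(x) = 1/(7 + x)
I = -768 (I = 8*((1/(7 - 6) - 61) - 36) = 8*((1/1 - 61) - 36) = 8*((1 - 61) - 36) = 8*(-60 - 36) = 8*(-96) = -768)
(I*f(8))*M(3) = -768*8³*3 = -768*512*3 = -393216*3 = -1179648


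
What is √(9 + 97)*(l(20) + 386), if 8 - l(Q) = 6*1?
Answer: 388*√106 ≈ 3994.7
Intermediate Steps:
l(Q) = 2 (l(Q) = 8 - 6 = 2)
√(9 + 97)*(l(20) + 386) = √(9 + 97)*(2 + 386) = √106*388 = 388*√106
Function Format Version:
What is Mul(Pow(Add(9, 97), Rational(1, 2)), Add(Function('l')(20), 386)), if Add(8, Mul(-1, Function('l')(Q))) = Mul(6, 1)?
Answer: Mul(388, Pow(106, Rational(1, 2))) ≈ 3994.7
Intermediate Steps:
Function('l')(Q) = 2 (Function('l')(Q) = Add(8, Mul(-1, Mul(6, 1))) = Add(8, Mul(-1, 6)) = Add(8, -6) = 2)
Mul(Pow(Add(9, 97), Rational(1, 2)), Add(Function('l')(20), 386)) = Mul(Pow(Add(9, 97), Rational(1, 2)), Add(2, 386)) = Mul(Pow(106, Rational(1, 2)), 388) = Mul(388, Pow(106, Rational(1, 2)))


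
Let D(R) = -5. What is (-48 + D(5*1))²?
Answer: 2809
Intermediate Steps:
(-48 + D(5*1))² = (-48 - 5)² = (-53)² = 2809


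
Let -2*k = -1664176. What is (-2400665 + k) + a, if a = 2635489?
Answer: 1066912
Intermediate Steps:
k = 832088 (k = -½*(-1664176) = 832088)
(-2400665 + k) + a = (-2400665 + 832088) + 2635489 = -1568577 + 2635489 = 1066912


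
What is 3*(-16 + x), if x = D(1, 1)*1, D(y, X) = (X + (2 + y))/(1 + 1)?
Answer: -42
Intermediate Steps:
D(y, X) = 1 + X/2 + y/2 (D(y, X) = (2 + X + y)/2 = (2 + X + y)*(1/2) = 1 + X/2 + y/2)
x = 2 (x = (1 + (1/2)*1 + (1/2)*1)*1 = (1 + 1/2 + 1/2)*1 = 2*1 = 2)
3*(-16 + x) = 3*(-16 + 2) = 3*(-14) = -42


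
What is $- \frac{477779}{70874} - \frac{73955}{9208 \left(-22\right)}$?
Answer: $- \frac{45772536017}{7178685712} \approx -6.3762$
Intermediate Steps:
$- \frac{477779}{70874} - \frac{73955}{9208 \left(-22\right)} = \left(-477779\right) \frac{1}{70874} - \frac{73955}{-202576} = - \frac{477779}{70874} - - \frac{73955}{202576} = - \frac{477779}{70874} + \frac{73955}{202576} = - \frac{45772536017}{7178685712}$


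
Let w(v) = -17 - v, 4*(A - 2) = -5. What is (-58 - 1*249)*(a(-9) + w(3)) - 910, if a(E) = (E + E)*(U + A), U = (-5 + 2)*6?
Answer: -180187/2 ≈ -90094.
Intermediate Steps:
A = ¾ (A = 2 + (¼)*(-5) = 2 - 5/4 = ¾ ≈ 0.75000)
U = -18 (U = -3*6 = -18)
a(E) = -69*E/2 (a(E) = (E + E)*(-18 + ¾) = (2*E)*(-69/4) = -69*E/2)
(-58 - 1*249)*(a(-9) + w(3)) - 910 = (-58 - 1*249)*(-69/2*(-9) + (-17 - 1*3)) - 910 = (-58 - 249)*(621/2 + (-17 - 3)) - 910 = -307*(621/2 - 20) - 910 = -307*581/2 - 910 = -178367/2 - 910 = -180187/2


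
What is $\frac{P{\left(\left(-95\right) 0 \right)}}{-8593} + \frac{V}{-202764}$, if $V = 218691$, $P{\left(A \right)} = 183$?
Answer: $- \frac{638772525}{580783684} \approx -1.0998$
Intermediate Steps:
$\frac{P{\left(\left(-95\right) 0 \right)}}{-8593} + \frac{V}{-202764} = \frac{183}{-8593} + \frac{218691}{-202764} = 183 \left(- \frac{1}{8593}\right) + 218691 \left(- \frac{1}{202764}\right) = - \frac{183}{8593} - \frac{72897}{67588} = - \frac{638772525}{580783684}$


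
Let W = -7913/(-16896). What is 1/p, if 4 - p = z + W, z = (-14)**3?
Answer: 16896/46422295 ≈ 0.00036396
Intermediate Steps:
z = -2744
W = 7913/16896 (W = -7913*(-1/16896) = 7913/16896 ≈ 0.46834)
p = 46422295/16896 (p = 4 - (-2744 + 7913/16896) = 4 - 1*(-46354711/16896) = 4 + 46354711/16896 = 46422295/16896 ≈ 2747.5)
1/p = 1/(46422295/16896) = 16896/46422295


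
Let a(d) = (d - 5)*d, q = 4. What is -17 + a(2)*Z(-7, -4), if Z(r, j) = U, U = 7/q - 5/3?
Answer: -35/2 ≈ -17.500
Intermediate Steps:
a(d) = d*(-5 + d) (a(d) = (-5 + d)*d = d*(-5 + d))
U = 1/12 (U = 7/4 - 5/3 = 1/12 ≈ 0.083333)
Z(r, j) = 1/12
-17 + a(2)*Z(-7, -4) = -17 + (2*(-5 + 2))*(1/12) = -17 + (2*(-3))*(1/12) = -17 - 6*1/12 = -17 - ½ = -35/2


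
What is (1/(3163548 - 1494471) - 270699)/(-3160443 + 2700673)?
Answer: 225908737411/383695766145 ≈ 0.58877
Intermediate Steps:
(1/(3163548 - 1494471) - 270699)/(-3160443 + 2700673) = (1/1669077 - 270699)/(-459770) = (1/1669077 - 270699)*(-1/459770) = -451817474822/1669077*(-1/459770) = 225908737411/383695766145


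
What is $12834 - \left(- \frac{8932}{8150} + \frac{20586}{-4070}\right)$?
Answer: $\frac{21295716307}{1658525} \approx 12840.0$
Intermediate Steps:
$12834 - \left(- \frac{8932}{8150} + \frac{20586}{-4070}\right) = 12834 - \left(\left(-8932\right) \frac{1}{8150} + 20586 \left(- \frac{1}{4070}\right)\right) = 12834 - \left(- \frac{4466}{4075} - \frac{10293}{2035}\right) = 12834 - - \frac{10206457}{1658525} = 12834 + \frac{10206457}{1658525} = \frac{21295716307}{1658525}$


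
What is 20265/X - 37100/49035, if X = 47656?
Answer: -3160585/9538008 ≈ -0.33137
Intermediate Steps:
20265/X - 37100/49035 = 20265/47656 - 37100/49035 = 20265*(1/47656) - 37100*1/49035 = 2895/6808 - 1060/1401 = -3160585/9538008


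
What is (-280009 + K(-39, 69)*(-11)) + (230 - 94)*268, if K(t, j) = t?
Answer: -243132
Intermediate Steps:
(-280009 + K(-39, 69)*(-11)) + (230 - 94)*268 = (-280009 - 39*(-11)) + (230 - 94)*268 = (-280009 + 429) + 136*268 = -279580 + 36448 = -243132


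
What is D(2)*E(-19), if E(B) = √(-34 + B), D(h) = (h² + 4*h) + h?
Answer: 14*I*√53 ≈ 101.92*I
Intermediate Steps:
D(h) = h² + 5*h
D(2)*E(-19) = (2*(5 + 2))*√(-34 - 19) = (2*7)*√(-53) = 14*(I*√53) = 14*I*√53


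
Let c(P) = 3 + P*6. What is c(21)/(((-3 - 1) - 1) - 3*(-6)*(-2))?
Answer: -129/41 ≈ -3.1463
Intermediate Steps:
c(P) = 3 + 6*P
c(21)/(((-3 - 1) - 1) - 3*(-6)*(-2)) = (3 + 6*21)/(((-3 - 1) - 1) - 3*(-6)*(-2)) = (3 + 126)/((-4 - 1) + 18*(-2)) = 129/(-5 - 36) = 129/(-41) = 129*(-1/41) = -129/41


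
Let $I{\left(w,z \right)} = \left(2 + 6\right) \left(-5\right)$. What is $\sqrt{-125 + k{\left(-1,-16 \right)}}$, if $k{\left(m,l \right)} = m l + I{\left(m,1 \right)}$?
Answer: $i \sqrt{149} \approx 12.207 i$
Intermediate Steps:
$I{\left(w,z \right)} = -40$ ($I{\left(w,z \right)} = 8 \left(-5\right) = -40$)
$k{\left(m,l \right)} = -40 + l m$ ($k{\left(m,l \right)} = m l - 40 = l m - 40 = -40 + l m$)
$\sqrt{-125 + k{\left(-1,-16 \right)}} = \sqrt{-125 - 24} = \sqrt{-149} = i \sqrt{149}$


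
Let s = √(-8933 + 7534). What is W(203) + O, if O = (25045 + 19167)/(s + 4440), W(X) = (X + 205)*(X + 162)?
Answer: 2936153952360/19714999 - 44212*I*√1399/19714999 ≈ 1.4893e+5 - 0.083879*I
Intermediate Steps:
s = I*√1399 (s = √(-1399) = I*√1399 ≈ 37.403*I)
W(X) = (162 + X)*(205 + X) (W(X) = (205 + X)*(162 + X) = (162 + X)*(205 + X))
O = 44212/(4440 + I*√1399) (O = (25045 + 19167)/(I*√1399 + 4440) = 44212/(4440 + I*√1399) ≈ 9.957 - 0.083879*I)
W(203) + O = (33210 + 203² + 367*203) + (196301280/19714999 - 44212*I*√1399/19714999) = (33210 + 41209 + 74501) + (196301280/19714999 - 44212*I*√1399/19714999) = 148920 + (196301280/19714999 - 44212*I*√1399/19714999) = 2936153952360/19714999 - 44212*I*√1399/19714999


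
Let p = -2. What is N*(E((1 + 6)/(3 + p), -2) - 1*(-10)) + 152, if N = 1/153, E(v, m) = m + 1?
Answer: 2585/17 ≈ 152.06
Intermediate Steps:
E(v, m) = 1 + m
N = 1/153 ≈ 0.0065359
N*(E((1 + 6)/(3 + p), -2) - 1*(-10)) + 152 = ((1 - 2) - 1*(-10))/153 + 152 = (-1 + 10)/153 + 152 = (1/153)*9 + 152 = 1/17 + 152 = 2585/17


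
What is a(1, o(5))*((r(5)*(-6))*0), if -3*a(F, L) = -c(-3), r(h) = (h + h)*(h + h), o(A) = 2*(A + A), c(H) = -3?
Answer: 0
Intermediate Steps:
o(A) = 4*A (o(A) = 2*(2*A) = 4*A)
r(h) = 4*h² (r(h) = (2*h)*(2*h) = 4*h²)
a(F, L) = -1 (a(F, L) = -(-1)*(-3)/3 = -⅓*3 = -1)
a(1, o(5))*((r(5)*(-6))*0) = -(4*5²)*(-6)*0 = -(4*25)*(-6)*0 = -100*(-6)*0 = -(-600)*0 = -1*0 = 0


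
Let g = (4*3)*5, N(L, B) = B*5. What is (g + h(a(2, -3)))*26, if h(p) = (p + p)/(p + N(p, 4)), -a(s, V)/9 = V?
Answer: 74724/47 ≈ 1589.9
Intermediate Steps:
N(L, B) = 5*B
a(s, V) = -9*V
h(p) = 2*p/(20 + p) (h(p) = (p + p)/(p + 5*4) = (2*p)/(p + 20) = (2*p)/(20 + p) = 2*p/(20 + p))
g = 60 (g = 12*5 = 60)
(g + h(a(2, -3)))*26 = (60 + 2*(-9*(-3))/(20 - 9*(-3)))*26 = (60 + 2*27/(20 + 27))*26 = (60 + 2*27/47)*26 = (60 + 2*27*(1/47))*26 = (60 + 54/47)*26 = (2874/47)*26 = 74724/47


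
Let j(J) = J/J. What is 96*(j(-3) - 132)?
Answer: -12576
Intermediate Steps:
j(J) = 1
96*(j(-3) - 132) = 96*(1 - 132) = 96*(-131) = -12576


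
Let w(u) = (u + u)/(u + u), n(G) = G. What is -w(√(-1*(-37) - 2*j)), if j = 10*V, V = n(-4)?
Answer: -1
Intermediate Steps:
V = -4
j = -40 (j = 10*(-4) = -40)
w(u) = 1 (w(u) = (2*u)/((2*u)) = (2*u)*(1/(2*u)) = 1)
-w(√(-1*(-37) - 2*j)) = -1*1 = -1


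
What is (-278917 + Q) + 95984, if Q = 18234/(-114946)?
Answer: -10513717426/57473 ≈ -1.8293e+5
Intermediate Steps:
Q = -9117/57473 (Q = 18234*(-1/114946) = -9117/57473 ≈ -0.15863)
(-278917 + Q) + 95984 = (-278917 - 9117/57473) + 95984 = -16030205858/57473 + 95984 = -10513717426/57473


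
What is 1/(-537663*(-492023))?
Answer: 1/264542562249 ≈ 3.7801e-12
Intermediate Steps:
1/(-537663*(-492023)) = -1/537663*(-1/492023) = 1/264542562249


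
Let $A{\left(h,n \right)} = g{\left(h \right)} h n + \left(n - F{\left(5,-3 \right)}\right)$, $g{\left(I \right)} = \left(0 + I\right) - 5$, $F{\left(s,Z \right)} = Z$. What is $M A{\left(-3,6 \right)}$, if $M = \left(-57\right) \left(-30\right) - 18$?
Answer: $258876$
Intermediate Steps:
$g{\left(I \right)} = -5 + I$ ($g{\left(I \right)} = I - 5 = -5 + I$)
$A{\left(h,n \right)} = 3 + n + h n \left(-5 + h\right)$ ($A{\left(h,n \right)} = \left(-5 + h\right) h n + \left(n - -3\right) = h \left(-5 + h\right) n + \left(n + 3\right) = h n \left(-5 + h\right) + \left(3 + n\right) = 3 + n + h n \left(-5 + h\right)$)
$M = 1692$ ($M = 1710 - 18 = 1692$)
$M A{\left(-3,6 \right)} = 1692 \left(3 + 6 - 18 \left(-5 - 3\right)\right) = 1692 \left(3 + 6 - 18 \left(-8\right)\right) = 1692 \left(3 + 6 + 144\right) = 1692 \cdot 153 = 258876$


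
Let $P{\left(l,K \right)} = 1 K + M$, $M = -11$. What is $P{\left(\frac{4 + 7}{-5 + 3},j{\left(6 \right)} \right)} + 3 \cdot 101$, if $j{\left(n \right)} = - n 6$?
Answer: $256$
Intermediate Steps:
$j{\left(n \right)} = - 6 n$
$P{\left(l,K \right)} = -11 + K$ ($P{\left(l,K \right)} = 1 K - 11 = K - 11 = -11 + K$)
$P{\left(\frac{4 + 7}{-5 + 3},j{\left(6 \right)} \right)} + 3 \cdot 101 = \left(-11 - 36\right) + 3 \cdot 101 = \left(-11 - 36\right) + 303 = -47 + 303 = 256$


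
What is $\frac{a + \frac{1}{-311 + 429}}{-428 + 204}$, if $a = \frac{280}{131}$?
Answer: $- \frac{33171}{3462592} \approx -0.0095798$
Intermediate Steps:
$a = \frac{280}{131}$ ($a = 280 \cdot \frac{1}{131} = \frac{280}{131} \approx 2.1374$)
$\frac{a + \frac{1}{-311 + 429}}{-428 + 204} = \frac{\frac{280}{131} + \frac{1}{-311 + 429}}{-428 + 204} = \frac{\frac{280}{131} + \frac{1}{118}}{-224} = \left(\frac{280}{131} + \frac{1}{118}\right) \left(- \frac{1}{224}\right) = \frac{33171}{15458} \left(- \frac{1}{224}\right) = - \frac{33171}{3462592}$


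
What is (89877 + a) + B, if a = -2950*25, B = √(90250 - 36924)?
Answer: 16127 + √53326 ≈ 16358.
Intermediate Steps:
B = √53326 ≈ 230.92
a = -73750
(89877 + a) + B = (89877 - 73750) + √53326 = 16127 + √53326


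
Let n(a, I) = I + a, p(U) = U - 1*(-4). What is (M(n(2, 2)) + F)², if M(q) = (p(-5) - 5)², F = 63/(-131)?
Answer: 21650409/17161 ≈ 1261.6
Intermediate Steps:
p(U) = 4 + U (p(U) = U + 4 = 4 + U)
F = -63/131 (F = 63*(-1/131) = -63/131 ≈ -0.48092)
M(q) = 36 (M(q) = ((4 - 5) - 5)² = (-1 - 5)² = (-6)² = 36)
(M(n(2, 2)) + F)² = (36 - 63/131)² = (4653/131)² = 21650409/17161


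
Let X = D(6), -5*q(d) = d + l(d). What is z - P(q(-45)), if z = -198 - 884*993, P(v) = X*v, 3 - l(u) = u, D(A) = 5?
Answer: -878007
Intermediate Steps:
l(u) = 3 - u
q(d) = -3/5 (q(d) = -(d + (3 - d))/5 = -1/5*3 = -3/5)
X = 5
P(v) = 5*v
z = -878010 (z = -198 - 877812 = -878010)
z - P(q(-45)) = -878010 - 5*(-3)/5 = -878010 - 1*(-3) = -878010 + 3 = -878007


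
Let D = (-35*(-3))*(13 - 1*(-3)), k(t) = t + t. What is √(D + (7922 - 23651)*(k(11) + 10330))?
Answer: 4*I*√10176558 ≈ 12760.0*I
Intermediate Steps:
k(t) = 2*t
D = 1680 (D = 105*(13 + 3) = 105*16 = 1680)
√(D + (7922 - 23651)*(k(11) + 10330)) = √(1680 + (7922 - 23651)*(2*11 + 10330)) = √(1680 - 15729*(22 + 10330)) = √(1680 - 15729*10352) = √(1680 - 162826608) = √(-162824928) = 4*I*√10176558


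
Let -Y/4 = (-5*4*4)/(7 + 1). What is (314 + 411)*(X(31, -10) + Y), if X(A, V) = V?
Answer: 21750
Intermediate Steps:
Y = 40 (Y = -4*-5*4*4/(7 + 1) = -4*(-20*4)/8 = -(-320)/8 = -4*(-10) = 40)
(314 + 411)*(X(31, -10) + Y) = (314 + 411)*(-10 + 40) = 725*30 = 21750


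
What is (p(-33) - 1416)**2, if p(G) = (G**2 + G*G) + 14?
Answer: 602176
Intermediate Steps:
p(G) = 14 + 2*G**2 (p(G) = (G**2 + G**2) + 14 = 2*G**2 + 14 = 14 + 2*G**2)
(p(-33) - 1416)**2 = ((14 + 2*(-33)**2) - 1416)**2 = ((14 + 2*1089) - 1416)**2 = ((14 + 2178) - 1416)**2 = (2192 - 1416)**2 = 776**2 = 602176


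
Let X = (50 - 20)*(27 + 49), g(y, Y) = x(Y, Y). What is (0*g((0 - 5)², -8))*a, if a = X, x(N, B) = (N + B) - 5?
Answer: 0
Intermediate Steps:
x(N, B) = -5 + B + N (x(N, B) = (B + N) - 5 = -5 + B + N)
g(y, Y) = -5 + 2*Y (g(y, Y) = -5 + Y + Y = -5 + 2*Y)
X = 2280 (X = 30*76 = 2280)
a = 2280
(0*g((0 - 5)², -8))*a = (0*(-5 + 2*(-8)))*2280 = (0*(-5 - 16))*2280 = (0*(-21))*2280 = 0*2280 = 0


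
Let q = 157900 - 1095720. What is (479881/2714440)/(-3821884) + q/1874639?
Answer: -748400253630094243/1496001549699646880 ≈ -0.50027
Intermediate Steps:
q = -937820
(479881/2714440)/(-3821884) + q/1874639 = (479881/2714440)/(-3821884) - 937820/1874639 = (479881*(1/2714440))*(-1/3821884) - 937820*1/1874639 = (479881/2714440)*(-1/3821884) - 72140/144203 = -479881/10374274804960 - 72140/144203 = -748400253630094243/1496001549699646880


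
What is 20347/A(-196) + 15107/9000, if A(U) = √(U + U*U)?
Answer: 15107/9000 + 20347*√195/2730 ≈ 105.76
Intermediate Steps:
A(U) = √(U + U²)
20347/A(-196) + 15107/9000 = 20347/(√(-196*(1 - 196))) + 15107/9000 = 20347/(√(-196*(-195))) + 15107*(1/9000) = 20347/(√38220) + 15107/9000 = 20347/((14*√195)) + 15107/9000 = 20347*(√195/2730) + 15107/9000 = 20347*√195/2730 + 15107/9000 = 15107/9000 + 20347*√195/2730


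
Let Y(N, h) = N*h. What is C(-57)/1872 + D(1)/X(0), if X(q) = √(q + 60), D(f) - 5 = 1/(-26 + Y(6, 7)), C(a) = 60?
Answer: 5/156 + 27*√15/160 ≈ 0.68562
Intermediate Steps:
D(f) = 81/16 (D(f) = 5 + 1/(-26 + 6*7) = 5 + 1/(-26 + 42) = 5 + 1/16 = 81/16)
X(q) = √(60 + q)
C(-57)/1872 + D(1)/X(0) = 60/1872 + 81/(16*(√(60 + 0))) = 60*(1/1872) + 81/(16*(√60)) = 5/156 + 81/(16*((2*√15))) = 5/156 + 81*(√15/30)/16 = 5/156 + 27*√15/160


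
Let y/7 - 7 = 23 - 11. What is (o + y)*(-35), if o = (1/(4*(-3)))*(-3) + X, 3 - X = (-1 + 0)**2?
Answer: -18935/4 ≈ -4733.8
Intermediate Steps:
X = 2 (X = 3 - (-1 + 0)**2 = 3 - 1*(-1)**2 = 3 - 1*1 = 3 - 1 = 2)
o = 9/4 (o = (1/(4*(-3)))*(-3) + 2 = ((1/4)*(-1/3))*(-3) + 2 = -1/12*(-3) + 2 = 1/4 + 2 = 9/4 ≈ 2.2500)
y = 133 (y = 49 + 7*(23 - 11) = 49 + 7*12 = 49 + 84 = 133)
(o + y)*(-35) = (9/4 + 133)*(-35) = (541/4)*(-35) = -18935/4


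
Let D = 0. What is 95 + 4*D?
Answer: 95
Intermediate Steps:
95 + 4*D = 95 + 4*0 = 95 + 0 = 95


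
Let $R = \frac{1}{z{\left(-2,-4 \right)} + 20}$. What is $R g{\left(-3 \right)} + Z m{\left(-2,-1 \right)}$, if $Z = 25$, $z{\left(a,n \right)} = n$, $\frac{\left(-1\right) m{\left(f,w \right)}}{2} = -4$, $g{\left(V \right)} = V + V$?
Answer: $\frac{1597}{8} \approx 199.63$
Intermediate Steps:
$g{\left(V \right)} = 2 V$
$m{\left(f,w \right)} = 8$ ($m{\left(f,w \right)} = \left(-2\right) \left(-4\right) = 8$)
$R = \frac{1}{16}$ ($R = \frac{1}{-4 + 20} = \frac{1}{16} \approx 0.0625$)
$R g{\left(-3 \right)} + Z m{\left(-2,-1 \right)} = \frac{2 \left(-3\right)}{16} + 25 \cdot 8 = \frac{1}{16} \left(-6\right) + 200 = - \frac{3}{8} + 200 = \frac{1597}{8}$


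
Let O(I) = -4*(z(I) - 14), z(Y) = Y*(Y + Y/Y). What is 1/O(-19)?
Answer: -1/1312 ≈ -0.00076220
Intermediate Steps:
z(Y) = Y*(1 + Y) (z(Y) = Y*(Y + 1) = Y*(1 + Y))
O(I) = 56 - 4*I*(1 + I) (O(I) = -4*(I*(1 + I) - 14) = -4*(-14 + I*(1 + I)) = 56 - 4*I*(1 + I))
1/O(-19) = 1/(56 - 4*(-19)*(1 - 19)) = 1/(56 - 4*(-19)*(-18)) = 1/(56 - 1368) = 1/(-1312) = -1/1312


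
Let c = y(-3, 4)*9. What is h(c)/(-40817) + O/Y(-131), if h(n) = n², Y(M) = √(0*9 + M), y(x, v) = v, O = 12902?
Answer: -1296/40817 - 12902*I*√131/131 ≈ -0.031751 - 1127.3*I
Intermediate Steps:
Y(M) = √M (Y(M) = √(0 + M) = √M)
c = 36 (c = 4*9 = 36)
h(c)/(-40817) + O/Y(-131) = 36²/(-40817) + 12902/(√(-131)) = 1296*(-1/40817) + 12902/((I*√131)) = -1296/40817 + 12902*(-I*√131/131) = -1296/40817 - 12902*I*√131/131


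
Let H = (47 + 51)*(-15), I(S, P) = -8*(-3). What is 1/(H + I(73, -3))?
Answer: -1/1446 ≈ -0.00069156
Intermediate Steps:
I(S, P) = 24
H = -1470 (H = 98*(-15) = -1470)
1/(H + I(73, -3)) = 1/(-1470 + 24) = 1/(-1446) = -1/1446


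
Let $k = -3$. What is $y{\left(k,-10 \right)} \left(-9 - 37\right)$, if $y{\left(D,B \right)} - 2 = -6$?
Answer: $184$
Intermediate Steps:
$y{\left(D,B \right)} = -4$ ($y{\left(D,B \right)} = 2 - 6 = -4$)
$y{\left(k,-10 \right)} \left(-9 - 37\right) = - 4 \left(-9 - 37\right) = \left(-4\right) \left(-46\right) = 184$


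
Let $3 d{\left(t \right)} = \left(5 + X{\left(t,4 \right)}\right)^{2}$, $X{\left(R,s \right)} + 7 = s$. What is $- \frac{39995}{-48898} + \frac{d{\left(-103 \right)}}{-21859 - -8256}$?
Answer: $\frac{1631960363}{1995478482} \approx 0.81783$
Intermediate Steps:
$X{\left(R,s \right)} = -7 + s$
$d{\left(t \right)} = \frac{4}{3}$ ($d{\left(t \right)} = \frac{\left(5 + \left(-7 + 4\right)\right)^{2}}{3} = \frac{\left(5 - 3\right)^{2}}{3} = \frac{2^{2}}{3} = \frac{1}{3} \cdot 4 = \frac{4}{3}$)
$- \frac{39995}{-48898} + \frac{d{\left(-103 \right)}}{-21859 - -8256} = - \frac{39995}{-48898} + \frac{4}{3 \left(-21859 - -8256\right)} = \left(-39995\right) \left(- \frac{1}{48898}\right) + \frac{4}{3 \left(-21859 + 8256\right)} = \frac{39995}{48898} + \frac{4}{3 \left(-13603\right)} = \frac{39995}{48898} + \frac{4}{3} \left(- \frac{1}{13603}\right) = \frac{39995}{48898} - \frac{4}{40809} = \frac{1631960363}{1995478482}$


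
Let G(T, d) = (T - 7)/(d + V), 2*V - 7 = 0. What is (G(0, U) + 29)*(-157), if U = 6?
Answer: -84309/19 ≈ -4437.3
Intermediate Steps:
V = 7/2 (V = 7/2 + (½)*0 = 7/2 + 0 = 7/2 ≈ 3.5000)
G(T, d) = (-7 + T)/(7/2 + d) (G(T, d) = (T - 7)/(d + 7/2) = (-7 + T)/(7/2 + d))
(G(0, U) + 29)*(-157) = (2*(-7 + 0)/(7 + 2*6) + 29)*(-157) = (2*(-7)/(7 + 12) + 29)*(-157) = (2*(-7)/19 + 29)*(-157) = (2*(1/19)*(-7) + 29)*(-157) = (-14/19 + 29)*(-157) = (537/19)*(-157) = -84309/19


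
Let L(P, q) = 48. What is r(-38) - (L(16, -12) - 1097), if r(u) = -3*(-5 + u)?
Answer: 1178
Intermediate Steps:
r(u) = 15 - 3*u
r(-38) - (L(16, -12) - 1097) = (15 - 3*(-38)) - (48 - 1097) = (15 + 114) - 1*(-1049) = 129 + 1049 = 1178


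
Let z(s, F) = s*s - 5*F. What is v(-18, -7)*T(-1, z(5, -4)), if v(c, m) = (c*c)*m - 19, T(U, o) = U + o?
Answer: -100628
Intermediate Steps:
z(s, F) = s**2 - 5*F
v(c, m) = -19 + m*c**2 (v(c, m) = c**2*m - 19 = m*c**2 - 19 = -19 + m*c**2)
v(-18, -7)*T(-1, z(5, -4)) = (-19 - 7*(-18)**2)*(-1 + (5**2 - 5*(-4))) = (-19 - 7*324)*(-1 + (25 + 20)) = (-19 - 2268)*(-1 + 45) = -2287*44 = -100628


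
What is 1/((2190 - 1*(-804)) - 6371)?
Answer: -1/3377 ≈ -0.00029612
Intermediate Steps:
1/((2190 - 1*(-804)) - 6371) = 1/((2190 + 804) - 6371) = 1/(2994 - 6371) = 1/(-3377) = -1/3377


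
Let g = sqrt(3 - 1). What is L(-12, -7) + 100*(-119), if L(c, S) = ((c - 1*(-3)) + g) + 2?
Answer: -11907 + sqrt(2) ≈ -11906.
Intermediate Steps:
g = sqrt(2) ≈ 1.4142
L(c, S) = 5 + c + sqrt(2) (L(c, S) = ((c - 1*(-3)) + sqrt(2)) + 2 = ((c + 3) + sqrt(2)) + 2 = ((3 + c) + sqrt(2)) + 2 = (3 + c + sqrt(2)) + 2 = 5 + c + sqrt(2))
L(-12, -7) + 100*(-119) = (5 - 12 + sqrt(2)) + 100*(-119) = (-7 + sqrt(2)) - 11900 = -11907 + sqrt(2)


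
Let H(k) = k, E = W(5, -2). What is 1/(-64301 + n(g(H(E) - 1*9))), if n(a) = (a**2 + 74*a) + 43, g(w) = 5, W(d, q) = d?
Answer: -1/63863 ≈ -1.5659e-5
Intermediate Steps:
E = 5
n(a) = 43 + a**2 + 74*a
1/(-64301 + n(g(H(E) - 1*9))) = 1/(-64301 + (43 + 5**2 + 74*5)) = 1/(-64301 + (43 + 25 + 370)) = 1/(-64301 + 438) = 1/(-63863) = -1/63863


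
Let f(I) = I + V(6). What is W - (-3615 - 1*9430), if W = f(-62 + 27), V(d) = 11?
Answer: 13021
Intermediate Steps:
f(I) = 11 + I (f(I) = I + 11 = 11 + I)
W = -24 (W = 11 + (-62 + 27) = 11 - 35 = -24)
W - (-3615 - 1*9430) = -24 - (-3615 - 1*9430) = -24 - (-3615 - 9430) = -24 - 1*(-13045) = -24 + 13045 = 13021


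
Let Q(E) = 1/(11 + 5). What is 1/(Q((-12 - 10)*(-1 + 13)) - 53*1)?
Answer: -16/847 ≈ -0.018890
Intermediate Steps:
Q(E) = 1/16
1/(Q((-12 - 10)*(-1 + 13)) - 53*1) = 1/(1/16 - 53*1) = 1/(1/16 - 53) = 1/(-847/16) = -16/847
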